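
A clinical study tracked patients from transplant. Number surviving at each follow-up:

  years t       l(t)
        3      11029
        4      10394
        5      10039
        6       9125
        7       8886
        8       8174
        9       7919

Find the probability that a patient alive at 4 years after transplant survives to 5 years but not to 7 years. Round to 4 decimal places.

This is the probability of reaching 5 but not 7, conditional on being alive at 4: (l(5) − l(7)) / l(4).
= (10039 − 8886) / 10394 = 1153 / 10394 = 0.110929.

0.1109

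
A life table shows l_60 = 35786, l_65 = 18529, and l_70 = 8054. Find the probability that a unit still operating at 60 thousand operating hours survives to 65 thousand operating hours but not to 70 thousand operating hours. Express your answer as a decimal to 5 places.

0.29271

This is the probability of reaching 65 but not 70, conditional on being operational at 60: (l_65 − l_70) / l_60.
= (18529 − 8054) / 35786 = 10475 / 35786 = 0.292712.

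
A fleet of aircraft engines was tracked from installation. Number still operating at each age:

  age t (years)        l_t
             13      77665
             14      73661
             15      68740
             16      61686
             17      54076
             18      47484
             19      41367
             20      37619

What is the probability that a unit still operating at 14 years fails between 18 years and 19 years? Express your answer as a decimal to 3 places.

0.083

This is the probability of reaching 18 but not 19, conditional on being operational at 14: (l_18 − l_19) / l_14.
= (47484 − 41367) / 73661 = 6117 / 73661 = 0.083043.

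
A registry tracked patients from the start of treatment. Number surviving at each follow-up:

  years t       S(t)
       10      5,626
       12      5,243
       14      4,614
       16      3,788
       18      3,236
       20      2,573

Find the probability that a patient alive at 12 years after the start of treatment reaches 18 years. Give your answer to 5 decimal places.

The conditional survival probability is S(18)/S(12) = 3,236/5,243 = 0.617204.

0.61720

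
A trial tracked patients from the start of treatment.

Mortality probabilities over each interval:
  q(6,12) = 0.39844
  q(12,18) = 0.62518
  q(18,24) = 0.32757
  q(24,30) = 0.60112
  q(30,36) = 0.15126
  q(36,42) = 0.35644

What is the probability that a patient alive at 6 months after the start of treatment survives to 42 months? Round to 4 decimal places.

P(survive 6→42) = (1 − 0.39844) × (1 − 0.62518) × (1 − 0.32757) × (1 − 0.60112) × (1 − 0.15126) × (1 − 0.35644).
= 0.60156 × 0.37482 × 0.67243 × 0.39888 × 0.84874 × 0.64356 = 0.033034.

0.0330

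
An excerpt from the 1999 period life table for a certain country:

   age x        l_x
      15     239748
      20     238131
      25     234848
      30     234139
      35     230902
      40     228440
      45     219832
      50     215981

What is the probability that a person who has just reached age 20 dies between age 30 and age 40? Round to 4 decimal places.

This is the probability of reaching 30 but not 40, conditional on being alive at 20: (l_30 − l_40) / l_20.
= (234139 − 228440) / 238131 = 5699 / 238131 = 0.023932.

0.0239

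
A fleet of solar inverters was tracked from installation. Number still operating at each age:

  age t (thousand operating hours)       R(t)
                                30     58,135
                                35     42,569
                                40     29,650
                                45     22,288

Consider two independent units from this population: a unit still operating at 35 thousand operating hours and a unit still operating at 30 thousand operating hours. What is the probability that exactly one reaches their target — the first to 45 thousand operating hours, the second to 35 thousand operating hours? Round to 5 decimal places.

0.48905

p₁ = R(45)/R(35) = 22,288/42,569 = 0.523573; p₂ = R(35)/R(30) = 42,569/58,135 = 0.732244.
P(exactly one) = p₁(1−p₂) + (1−p₁)p₂ = 0.140190 + 0.348861 = 0.489051.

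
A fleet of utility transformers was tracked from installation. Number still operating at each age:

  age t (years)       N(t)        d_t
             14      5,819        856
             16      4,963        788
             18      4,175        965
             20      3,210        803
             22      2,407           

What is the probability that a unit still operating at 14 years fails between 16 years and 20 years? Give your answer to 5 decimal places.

0.30125

This is the probability of reaching 16 but not 20, conditional on being operational at 14: (N(16) − N(20)) / N(14).
= (4,963 − 3,210) / 5,819 = 1,753 / 5,819 = 0.301255.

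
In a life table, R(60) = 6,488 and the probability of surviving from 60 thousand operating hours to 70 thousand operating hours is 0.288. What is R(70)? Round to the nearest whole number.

R(70) = R(60) × p = 6,488 × 0.288 = 1869.

1869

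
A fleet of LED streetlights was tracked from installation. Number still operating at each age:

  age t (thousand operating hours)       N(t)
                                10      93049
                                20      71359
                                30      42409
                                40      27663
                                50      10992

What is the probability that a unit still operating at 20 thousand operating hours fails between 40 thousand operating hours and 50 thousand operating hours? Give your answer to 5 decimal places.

This is the probability of reaching 40 but not 50, conditional on being operational at 20: (N(40) − N(50)) / N(20).
= (27663 − 10992) / 71359 = 16671 / 71359 = 0.233622.

0.23362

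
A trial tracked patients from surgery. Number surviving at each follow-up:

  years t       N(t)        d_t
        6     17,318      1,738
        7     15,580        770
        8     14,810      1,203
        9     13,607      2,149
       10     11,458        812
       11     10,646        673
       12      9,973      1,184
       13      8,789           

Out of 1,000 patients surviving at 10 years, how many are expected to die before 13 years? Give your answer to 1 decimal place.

The relevant probability is 1 − 8,789/11,458 = 0.232938.
Expected number = 1,000 × 0.232938 = 232.9.

232.9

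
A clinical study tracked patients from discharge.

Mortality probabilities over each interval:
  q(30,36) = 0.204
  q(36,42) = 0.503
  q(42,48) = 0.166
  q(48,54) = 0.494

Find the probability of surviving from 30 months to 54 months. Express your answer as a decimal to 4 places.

Chaining the interval survival probabilities: (1 − 0.204) × (1 − 0.503) × (1 − 0.166) × (1 − 0.494).
= 0.796 × 0.497 × 0.834 × 0.506 = 0.166950.

0.1669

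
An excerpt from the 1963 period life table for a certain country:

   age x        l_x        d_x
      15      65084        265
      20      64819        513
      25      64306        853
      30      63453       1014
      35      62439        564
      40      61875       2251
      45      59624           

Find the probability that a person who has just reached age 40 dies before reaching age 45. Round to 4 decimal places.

0.0364

P(die before 45 | alive at 40) = 1 − l_45/l_40 = 1 − 59624/61875 = (2251)/61875 = 0.036380.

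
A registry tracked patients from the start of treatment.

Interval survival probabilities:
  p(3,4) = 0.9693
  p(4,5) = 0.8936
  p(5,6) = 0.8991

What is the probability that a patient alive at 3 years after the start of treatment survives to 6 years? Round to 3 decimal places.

Chaining the interval survival probabilities: 0.9693 × 0.8936 × 0.8991.
= 0.778770.

0.779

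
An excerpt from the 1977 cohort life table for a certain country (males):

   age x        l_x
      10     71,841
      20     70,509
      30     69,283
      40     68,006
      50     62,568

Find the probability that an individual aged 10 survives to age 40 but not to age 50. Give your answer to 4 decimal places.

0.0757

We want 30|10q10 = (l_40 − l_50)/l_10.
This is the probability of reaching 40 but not 50, conditional on being alive at 10: (l_40 − l_50) / l_10.
= (68,006 − 62,568) / 71,841 = 5,438 / 71,841 = 0.075695.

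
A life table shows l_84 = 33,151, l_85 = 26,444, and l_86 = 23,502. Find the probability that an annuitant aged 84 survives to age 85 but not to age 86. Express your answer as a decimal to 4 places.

This is the probability of reaching 85 but not 86, conditional on being alive at 84: (l_85 − l_86) / l_84.
= (26,444 − 23,502) / 33,151 = 2,942 / 33,151 = 0.088745.

0.0887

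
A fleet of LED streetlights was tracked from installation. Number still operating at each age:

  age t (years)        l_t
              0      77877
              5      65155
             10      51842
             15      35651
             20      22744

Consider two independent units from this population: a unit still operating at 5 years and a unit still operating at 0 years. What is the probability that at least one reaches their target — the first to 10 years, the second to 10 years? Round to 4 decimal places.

p₁ = l_10/l_5 = 51842/65155 = 0.795672; p₂ = l_10/l_0 = 51842/77877 = 0.665691.
P(at least one) = 1 − (1−p₁)(1−p₂) = 1 − 0.204328 × 0.334309 = 0.931691.

0.9317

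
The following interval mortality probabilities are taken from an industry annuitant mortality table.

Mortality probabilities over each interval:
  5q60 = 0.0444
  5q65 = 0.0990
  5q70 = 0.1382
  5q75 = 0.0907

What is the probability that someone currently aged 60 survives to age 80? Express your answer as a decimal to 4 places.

Survival from 60 to 80 is the product of surviving each interval: (1 − 0.0444) × (1 − 0.0990) × (1 − 0.1382) × (1 − 0.0907).
= 0.9556 × 0.9010 × 0.8618 × 0.9093 = 0.674706.

0.6747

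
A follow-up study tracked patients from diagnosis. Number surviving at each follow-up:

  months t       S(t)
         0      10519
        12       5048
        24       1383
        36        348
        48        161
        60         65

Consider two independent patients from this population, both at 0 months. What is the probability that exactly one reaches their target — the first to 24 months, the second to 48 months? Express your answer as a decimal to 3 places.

0.143

p₁ = S(24)/S(0) = 1383/10519 = 0.131476; p₂ = S(48)/S(0) = 161/10519 = 0.015306.
P(exactly one) = p₁(1−p₂) + (1−p₁)p₂ = 0.129464 + 0.013294 = 0.142757.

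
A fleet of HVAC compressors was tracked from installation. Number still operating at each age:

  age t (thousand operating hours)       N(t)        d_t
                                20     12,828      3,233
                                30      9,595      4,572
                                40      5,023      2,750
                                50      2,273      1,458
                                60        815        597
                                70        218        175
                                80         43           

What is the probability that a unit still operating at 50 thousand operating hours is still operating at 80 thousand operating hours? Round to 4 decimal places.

0.0189

The conditional survival probability is N(80)/N(50) = 43/2,273 = 0.018918.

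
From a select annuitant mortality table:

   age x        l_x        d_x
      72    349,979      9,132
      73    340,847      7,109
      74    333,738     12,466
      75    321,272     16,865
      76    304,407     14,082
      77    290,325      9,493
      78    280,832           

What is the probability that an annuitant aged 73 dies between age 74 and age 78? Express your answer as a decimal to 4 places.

We want 1|4q73 = (l_74 − l_78)/l_73.
This is the probability of reaching 74 but not 78, conditional on being alive at 73: (l_74 − l_78) / l_73.
= (333,738 − 280,832) / 340,847 = 52,906 / 340,847 = 0.155219.

0.1552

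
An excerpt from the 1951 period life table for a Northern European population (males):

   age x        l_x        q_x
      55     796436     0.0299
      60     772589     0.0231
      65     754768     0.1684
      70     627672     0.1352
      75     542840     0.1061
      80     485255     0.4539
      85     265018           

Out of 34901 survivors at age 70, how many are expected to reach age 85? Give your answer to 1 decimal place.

14736.0

The relevant probability is 265018/627672 = 0.422224.
Expected number = 34901 × 0.422224 = 14736.0.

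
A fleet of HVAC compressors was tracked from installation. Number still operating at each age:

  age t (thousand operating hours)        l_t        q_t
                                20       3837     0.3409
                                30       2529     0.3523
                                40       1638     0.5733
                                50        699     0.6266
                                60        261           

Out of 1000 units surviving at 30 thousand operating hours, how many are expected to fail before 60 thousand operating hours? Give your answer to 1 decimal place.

896.8

The relevant probability is 1 − 261/2529 = 0.896797.
Expected number = 1000 × 0.896797 = 896.8.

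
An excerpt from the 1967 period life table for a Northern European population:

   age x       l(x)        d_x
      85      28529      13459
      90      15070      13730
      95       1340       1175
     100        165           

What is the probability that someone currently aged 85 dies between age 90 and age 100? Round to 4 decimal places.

This is the probability of reaching 90 but not 100, conditional on being alive at 85: (l(90) − l(100)) / l(85).
= (15070 − 165) / 28529 = 14905 / 28529 = 0.522451.

0.5225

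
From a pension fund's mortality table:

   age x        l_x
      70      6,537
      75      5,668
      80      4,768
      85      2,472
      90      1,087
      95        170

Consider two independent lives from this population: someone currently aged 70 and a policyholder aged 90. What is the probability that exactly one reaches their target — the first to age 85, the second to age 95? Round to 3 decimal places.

0.416

p₁ = l_85/l_70 = 2,472/6,537 = 0.378155; p₂ = l_95/l_90 = 170/1,087 = 0.156394.
P(exactly one) = p₁(1−p₂) + (1−p₁)p₂ = 0.319014 + 0.097253 = 0.416267.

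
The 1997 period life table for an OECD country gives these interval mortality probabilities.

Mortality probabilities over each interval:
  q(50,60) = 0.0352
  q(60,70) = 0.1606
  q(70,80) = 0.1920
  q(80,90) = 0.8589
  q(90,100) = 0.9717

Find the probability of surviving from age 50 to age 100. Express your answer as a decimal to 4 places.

0.0026

Survival from 50 to 100 is the product of surviving each interval: (1 − 0.0352) × (1 − 0.1606) × (1 − 0.1920) × (1 − 0.8589) × (1 − 0.9717).
= 0.9648 × 0.8394 × 0.8080 × 0.1411 × 0.0283 = 0.002613.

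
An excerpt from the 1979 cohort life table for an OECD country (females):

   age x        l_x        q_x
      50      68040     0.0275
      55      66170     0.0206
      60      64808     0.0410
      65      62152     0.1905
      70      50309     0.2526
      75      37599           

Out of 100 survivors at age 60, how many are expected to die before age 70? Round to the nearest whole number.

22

The relevant probability is 1 − 50309/64808 = 0.223722.
Expected number = 100 × 0.223722 = 22.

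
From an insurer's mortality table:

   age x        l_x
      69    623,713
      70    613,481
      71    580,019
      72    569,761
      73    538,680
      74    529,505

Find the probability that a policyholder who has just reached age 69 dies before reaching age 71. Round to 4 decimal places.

0.0701

P(die before 71 | alive at 69) = 1 − l_71/l_69 = 1 − 580,019/623,713 = (43,694)/623,713 = 0.070055.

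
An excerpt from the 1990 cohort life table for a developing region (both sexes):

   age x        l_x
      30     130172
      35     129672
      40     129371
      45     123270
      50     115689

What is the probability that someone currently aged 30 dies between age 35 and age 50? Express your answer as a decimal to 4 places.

0.1074

We want 5|15q30 = (l_35 − l_50)/l_30.
This is the probability of reaching 35 but not 50, conditional on being alive at 30: (l_35 − l_50) / l_30.
= (129672 − 115689) / 130172 = 13983 / 130172 = 0.107419.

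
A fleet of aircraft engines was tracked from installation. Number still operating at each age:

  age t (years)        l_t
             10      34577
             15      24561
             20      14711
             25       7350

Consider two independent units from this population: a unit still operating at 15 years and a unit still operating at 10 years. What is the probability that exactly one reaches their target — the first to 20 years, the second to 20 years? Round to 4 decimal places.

0.5148

p₁ = l_20/l_15 = 14711/24561 = 0.598958; p₂ = l_20/l_10 = 14711/34577 = 0.425456.
P(exactly one) = p₁(1−p₂) + (1−p₁)p₂ = 0.344128 + 0.170626 = 0.514753.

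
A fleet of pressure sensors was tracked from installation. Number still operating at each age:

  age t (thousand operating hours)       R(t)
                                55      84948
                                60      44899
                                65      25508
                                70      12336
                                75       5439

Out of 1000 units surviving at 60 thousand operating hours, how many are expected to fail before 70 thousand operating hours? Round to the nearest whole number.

725

The relevant probability is 1 − 12336/44899 = 0.725250.
Expected number = 1000 × 0.725250 = 725.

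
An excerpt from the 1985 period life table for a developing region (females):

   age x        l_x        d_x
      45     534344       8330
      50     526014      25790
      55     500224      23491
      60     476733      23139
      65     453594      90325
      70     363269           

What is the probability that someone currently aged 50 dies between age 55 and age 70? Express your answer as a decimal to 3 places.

0.260

This is the probability of reaching 55 but not 70, conditional on being alive at 50: (l_55 − l_70) / l_50.
= (500224 − 363269) / 526014 = 136955 / 526014 = 0.260364.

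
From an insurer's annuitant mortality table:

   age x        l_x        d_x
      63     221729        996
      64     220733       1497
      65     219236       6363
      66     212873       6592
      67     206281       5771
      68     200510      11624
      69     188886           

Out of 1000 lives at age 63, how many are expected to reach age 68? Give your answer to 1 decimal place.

The relevant probability is 200510/221729 = 0.904302.
Expected number = 1000 × 0.904302 = 904.3.

904.3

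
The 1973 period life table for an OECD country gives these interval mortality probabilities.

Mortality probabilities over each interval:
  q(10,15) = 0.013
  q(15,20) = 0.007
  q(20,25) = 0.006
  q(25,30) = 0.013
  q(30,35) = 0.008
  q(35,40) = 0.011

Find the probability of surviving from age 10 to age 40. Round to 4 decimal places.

P(survive 10→40) = (1 − 0.013) × (1 − 0.007) × (1 − 0.006) × (1 − 0.013) × (1 − 0.008) × (1 − 0.011).
= 0.987 × 0.993 × 0.994 × 0.987 × 0.992 × 0.989 = 0.943361.

0.9434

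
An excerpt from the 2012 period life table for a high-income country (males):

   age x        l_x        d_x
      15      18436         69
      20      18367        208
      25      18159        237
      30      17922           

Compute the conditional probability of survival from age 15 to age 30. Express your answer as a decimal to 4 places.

0.9721

We want 15p15 = l_30/l_15.
The conditional survival probability is l_30/l_15 = 17922/18436 = 0.972120.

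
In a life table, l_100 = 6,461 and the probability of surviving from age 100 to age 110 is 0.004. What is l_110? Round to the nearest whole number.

26

l_110 = l_100 × p = 6,461 × 0.004 = 26.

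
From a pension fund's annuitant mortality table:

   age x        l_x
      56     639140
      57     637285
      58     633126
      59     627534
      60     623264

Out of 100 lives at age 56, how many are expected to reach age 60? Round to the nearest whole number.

The relevant probability is 623264/639140 = 0.975160.
Expected number = 100 × 0.975160 = 98.

98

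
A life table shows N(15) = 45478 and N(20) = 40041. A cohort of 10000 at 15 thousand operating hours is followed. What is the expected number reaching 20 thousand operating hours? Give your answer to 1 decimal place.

8804.5

The relevant probability is 40041/45478 = 0.880448.
Expected number = 10000 × 0.880448 = 8804.5.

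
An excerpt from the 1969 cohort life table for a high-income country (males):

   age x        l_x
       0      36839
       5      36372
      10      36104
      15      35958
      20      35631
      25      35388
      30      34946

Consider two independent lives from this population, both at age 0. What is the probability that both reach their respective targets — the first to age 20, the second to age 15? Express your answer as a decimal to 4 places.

p₁ = l_20/l_0 = 35631/36839 = 0.967209; p₂ = l_15/l_0 = 35958/36839 = 0.976085.
P(both) = p₁ × p₂ = 0.967209 × 0.976085 = 0.944078.

0.9441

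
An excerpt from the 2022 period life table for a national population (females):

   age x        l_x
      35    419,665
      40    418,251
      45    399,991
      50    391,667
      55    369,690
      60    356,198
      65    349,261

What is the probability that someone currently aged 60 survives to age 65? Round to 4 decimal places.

We want 5p60 = l_65/l_60.
The conditional survival probability is l_65/l_60 = 349,261/356,198 = 0.980525.

0.9805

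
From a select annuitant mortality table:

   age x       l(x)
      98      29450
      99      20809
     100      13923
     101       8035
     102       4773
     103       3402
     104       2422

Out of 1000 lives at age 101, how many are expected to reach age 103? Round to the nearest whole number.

The relevant probability is 3402/8035 = 0.423398.
Expected number = 1000 × 0.423398 = 423.

423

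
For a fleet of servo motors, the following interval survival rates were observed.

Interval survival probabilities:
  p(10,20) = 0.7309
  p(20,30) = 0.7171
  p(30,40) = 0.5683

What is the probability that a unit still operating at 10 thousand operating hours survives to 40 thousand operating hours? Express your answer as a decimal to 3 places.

The overall survival probability is 0.7309 × 0.7171 × 0.5683.
= 0.297862.

0.298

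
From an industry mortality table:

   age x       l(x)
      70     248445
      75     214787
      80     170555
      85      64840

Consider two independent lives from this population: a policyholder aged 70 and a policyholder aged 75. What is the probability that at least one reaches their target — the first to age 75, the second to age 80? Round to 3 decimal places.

0.972

p₁ = l(75)/l(70) = 214787/248445 = 0.864525; p₂ = l(80)/l(75) = 170555/214787 = 0.794066.
P(at least one) = 1 − (1−p₁)(1−p₂) = 1 − 0.135475 × 0.205934 = 0.972101.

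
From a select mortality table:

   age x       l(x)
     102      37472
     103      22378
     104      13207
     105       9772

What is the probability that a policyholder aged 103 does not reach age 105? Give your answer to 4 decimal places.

0.5633

P(die before 105 | alive at 103) = 1 − l(105)/l(103) = 1 − 9772/22378 = (12606)/22378 = 0.563321.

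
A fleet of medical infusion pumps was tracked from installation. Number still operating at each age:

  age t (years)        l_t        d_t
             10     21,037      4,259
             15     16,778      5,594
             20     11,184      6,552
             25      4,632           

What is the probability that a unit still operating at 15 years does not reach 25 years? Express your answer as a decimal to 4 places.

0.7239

P(fail before 25 | operational at 15) = 1 − l_25/l_15 = 1 − 4,632/16,778 = (12,146)/16,778 = 0.723924.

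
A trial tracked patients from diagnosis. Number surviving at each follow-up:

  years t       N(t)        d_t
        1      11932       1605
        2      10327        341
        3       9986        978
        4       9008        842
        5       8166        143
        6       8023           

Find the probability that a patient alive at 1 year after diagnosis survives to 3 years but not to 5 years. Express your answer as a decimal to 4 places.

This is the probability of reaching 3 but not 5, conditional on being alive at 1: (N(3) − N(5)) / N(1).
= (9986 − 8166) / 11932 = 1820 / 11932 = 0.152531.

0.1525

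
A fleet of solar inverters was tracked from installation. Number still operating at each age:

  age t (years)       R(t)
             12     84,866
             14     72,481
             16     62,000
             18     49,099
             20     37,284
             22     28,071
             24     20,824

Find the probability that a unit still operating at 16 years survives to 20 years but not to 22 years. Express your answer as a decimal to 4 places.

This is the probability of reaching 20 but not 22, conditional on being operational at 16: (R(20) − R(22)) / R(16).
= (37,284 − 28,071) / 62,000 = 9,213 / 62,000 = 0.148597.

0.1486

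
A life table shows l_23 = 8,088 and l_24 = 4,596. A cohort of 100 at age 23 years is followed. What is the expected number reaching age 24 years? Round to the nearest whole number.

The relevant probability is 4,596/8,088 = 0.568249.
Expected number = 100 × 0.568249 = 57.

57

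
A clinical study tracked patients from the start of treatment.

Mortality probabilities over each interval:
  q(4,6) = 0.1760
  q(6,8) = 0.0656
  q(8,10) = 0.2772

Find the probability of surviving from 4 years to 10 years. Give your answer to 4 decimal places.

0.5565

The overall survival probability is (1 − 0.1760) × (1 − 0.0656) × (1 − 0.2772).
= 0.8240 × 0.9344 × 0.7228 = 0.556517.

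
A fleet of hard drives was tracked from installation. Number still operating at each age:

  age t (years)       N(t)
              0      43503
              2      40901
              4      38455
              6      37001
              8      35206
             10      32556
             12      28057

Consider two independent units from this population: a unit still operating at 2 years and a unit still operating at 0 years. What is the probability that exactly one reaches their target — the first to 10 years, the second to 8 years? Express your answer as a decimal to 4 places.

0.3169

p₁ = N(10)/N(2) = 32556/40901 = 0.795971; p₂ = N(8)/N(0) = 35206/43503 = 0.809278.
P(exactly one) = p₁(1−p₂) + (1−p₁)p₂ = 0.151809 + 0.165116 = 0.316925.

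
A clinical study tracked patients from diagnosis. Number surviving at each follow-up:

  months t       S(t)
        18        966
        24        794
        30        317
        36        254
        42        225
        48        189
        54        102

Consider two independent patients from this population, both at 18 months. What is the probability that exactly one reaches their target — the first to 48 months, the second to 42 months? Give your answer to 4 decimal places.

0.3374

p₁ = S(48)/S(18) = 189/966 = 0.195652; p₂ = S(42)/S(18) = 225/966 = 0.232919.
P(exactly one) = p₁(1−p₂) + (1−p₁)p₂ = 0.150081 + 0.187348 = 0.337429.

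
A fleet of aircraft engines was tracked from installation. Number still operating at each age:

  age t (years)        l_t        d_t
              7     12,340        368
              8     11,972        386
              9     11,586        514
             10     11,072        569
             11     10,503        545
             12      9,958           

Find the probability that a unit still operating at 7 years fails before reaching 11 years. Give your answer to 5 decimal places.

0.14887

P(fail before 11 | operational at 7) = 1 − l_11/l_7 = 1 − 10,503/12,340 = (1,837)/12,340 = 0.148865.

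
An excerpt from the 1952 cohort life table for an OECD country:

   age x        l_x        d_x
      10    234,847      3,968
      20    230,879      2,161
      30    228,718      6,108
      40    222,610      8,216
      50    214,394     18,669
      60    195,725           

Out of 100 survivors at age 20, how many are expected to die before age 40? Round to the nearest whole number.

The relevant probability is 1 − 222,610/230,879 = 0.035815.
Expected number = 100 × 0.035815 = 4.

4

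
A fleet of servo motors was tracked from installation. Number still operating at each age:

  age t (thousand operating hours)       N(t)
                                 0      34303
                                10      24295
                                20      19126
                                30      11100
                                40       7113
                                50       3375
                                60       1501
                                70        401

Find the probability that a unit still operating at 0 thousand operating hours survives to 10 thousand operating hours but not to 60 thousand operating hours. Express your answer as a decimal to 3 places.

0.664

This is the probability of reaching 10 but not 60, conditional on being operational at 0: (N(10) − N(60)) / N(0).
= (24295 − 1501) / 34303 = 22794 / 34303 = 0.664490.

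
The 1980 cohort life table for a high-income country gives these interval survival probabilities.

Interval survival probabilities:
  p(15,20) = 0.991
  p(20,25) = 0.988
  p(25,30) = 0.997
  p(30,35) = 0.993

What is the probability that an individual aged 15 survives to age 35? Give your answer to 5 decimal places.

0.96934

The overall survival probability is 0.991 × 0.988 × 0.997 × 0.993.
= 0.969337.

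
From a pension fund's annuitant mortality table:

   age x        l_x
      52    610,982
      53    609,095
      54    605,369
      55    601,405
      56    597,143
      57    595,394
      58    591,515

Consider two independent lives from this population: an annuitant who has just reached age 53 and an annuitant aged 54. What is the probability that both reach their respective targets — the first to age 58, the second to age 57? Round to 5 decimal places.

0.95514

p₁ = l_58/l_53 = 591,515/609,095 = 0.971138; p₂ = l_57/l_54 = 595,394/605,369 = 0.983522.
P(both) = p₁ × p₂ = 0.971138 × 0.983522 = 0.955136.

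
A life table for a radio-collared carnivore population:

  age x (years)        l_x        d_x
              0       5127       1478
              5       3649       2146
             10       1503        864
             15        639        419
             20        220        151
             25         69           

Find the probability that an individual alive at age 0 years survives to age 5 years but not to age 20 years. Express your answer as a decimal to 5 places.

0.66881

This is the probability of reaching 5 but not 20, conditional on being alive at 0: (l_5 − l_20) / l_0.
= (3649 − 220) / 5127 = 3429 / 5127 = 0.668812.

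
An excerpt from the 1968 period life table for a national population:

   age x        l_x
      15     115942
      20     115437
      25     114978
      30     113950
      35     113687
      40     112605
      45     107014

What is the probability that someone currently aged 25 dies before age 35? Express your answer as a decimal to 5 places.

0.01123

P(die before 35 | alive at 25) = 1 − l_35/l_25 = 1 − 113687/114978 = (1291)/114978 = 0.011228.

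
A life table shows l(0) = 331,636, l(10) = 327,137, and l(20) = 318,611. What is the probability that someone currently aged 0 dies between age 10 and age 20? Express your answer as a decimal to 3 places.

This is the probability of reaching 10 but not 20, conditional on being alive at 0: (l(10) − l(20)) / l(0).
= (327,137 − 318,611) / 331,636 = 8,526 / 331,636 = 0.025709.

0.026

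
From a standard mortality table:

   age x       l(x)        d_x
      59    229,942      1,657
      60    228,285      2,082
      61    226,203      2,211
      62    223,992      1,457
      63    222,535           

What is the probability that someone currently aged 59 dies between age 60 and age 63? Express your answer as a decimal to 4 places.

0.0250

This is the probability of reaching 60 but not 63, conditional on being alive at 59: (l(60) − l(63)) / l(59).
= (228,285 − 222,535) / 229,942 = 5,750 / 229,942 = 0.025006.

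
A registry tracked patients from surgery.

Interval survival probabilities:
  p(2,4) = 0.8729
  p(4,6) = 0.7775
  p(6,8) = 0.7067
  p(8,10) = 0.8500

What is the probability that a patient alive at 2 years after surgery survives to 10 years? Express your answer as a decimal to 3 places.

P(survive 2→10) = 0.8729 × 0.7775 × 0.7067 × 0.8500.
= 0.407680.

0.408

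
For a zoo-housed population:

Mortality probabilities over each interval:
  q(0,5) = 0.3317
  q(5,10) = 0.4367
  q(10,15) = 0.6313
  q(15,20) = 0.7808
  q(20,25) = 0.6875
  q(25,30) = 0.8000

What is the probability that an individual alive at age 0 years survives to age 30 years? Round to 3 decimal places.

0.002

P(survive 0→30) = (1 − 0.3317) × (1 − 0.4367) × (1 − 0.6313) × (1 − 0.7808) × (1 − 0.6875) × (1 − 0.8000).
= 0.6683 × 0.5633 × 0.3687 × 0.2192 × 0.3125 × 0.2000 = 0.001902.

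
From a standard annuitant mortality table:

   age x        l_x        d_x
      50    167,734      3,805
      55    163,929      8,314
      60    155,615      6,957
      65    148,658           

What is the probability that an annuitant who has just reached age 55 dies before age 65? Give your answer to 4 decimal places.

0.0932

P(die before 65 | alive at 55) = 1 − l_65/l_55 = 1 − 148,658/163,929 = (15,271)/163,929 = 0.093156.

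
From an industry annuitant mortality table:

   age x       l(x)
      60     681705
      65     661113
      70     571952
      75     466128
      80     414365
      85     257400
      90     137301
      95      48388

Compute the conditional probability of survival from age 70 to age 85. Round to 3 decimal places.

0.450

The conditional survival probability is l(85)/l(70) = 257400/571952 = 0.450038.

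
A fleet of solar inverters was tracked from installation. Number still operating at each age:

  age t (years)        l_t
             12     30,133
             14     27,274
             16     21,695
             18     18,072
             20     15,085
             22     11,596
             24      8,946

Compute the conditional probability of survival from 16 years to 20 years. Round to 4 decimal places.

0.6953

The conditional survival probability is l_20/l_16 = 15,085/21,695 = 0.695322.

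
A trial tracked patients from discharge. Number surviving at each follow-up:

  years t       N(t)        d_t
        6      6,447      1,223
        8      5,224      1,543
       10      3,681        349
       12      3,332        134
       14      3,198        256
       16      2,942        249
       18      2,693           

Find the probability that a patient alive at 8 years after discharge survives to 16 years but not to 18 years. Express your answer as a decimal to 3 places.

0.048

This is the probability of reaching 16 but not 18, conditional on being alive at 8: (N(16) − N(18)) / N(8).
= (2,942 − 2,693) / 5,224 = 249 / 5,224 = 0.047665.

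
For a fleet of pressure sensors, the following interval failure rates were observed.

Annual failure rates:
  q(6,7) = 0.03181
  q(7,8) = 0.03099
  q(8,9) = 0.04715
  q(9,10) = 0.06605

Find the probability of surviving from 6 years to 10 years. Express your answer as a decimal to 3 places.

0.835

Chaining the interval survival probabilities: (1 − 0.03181) × (1 − 0.03099) × (1 − 0.04715) × (1 − 0.06605).
= 0.96819 × 0.96901 × 0.95285 × 0.93395 = 0.834905.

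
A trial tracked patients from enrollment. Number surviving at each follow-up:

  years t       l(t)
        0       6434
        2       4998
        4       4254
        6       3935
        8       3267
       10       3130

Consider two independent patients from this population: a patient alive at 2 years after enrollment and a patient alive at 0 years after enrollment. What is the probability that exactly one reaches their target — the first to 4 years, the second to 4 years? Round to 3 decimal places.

0.387

p₁ = l(4)/l(2) = 4254/4998 = 0.851140; p₂ = l(4)/l(0) = 4254/6434 = 0.661175.
P(exactly one) = p₁(1−p₂) + (1−p₁)p₂ = 0.288388 + 0.098423 = 0.386810.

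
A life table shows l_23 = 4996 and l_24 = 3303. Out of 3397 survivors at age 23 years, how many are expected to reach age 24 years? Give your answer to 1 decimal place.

2245.9

The relevant probability is 3303/4996 = 0.661129.
Expected number = 3397 × 0.661129 = 2245.9.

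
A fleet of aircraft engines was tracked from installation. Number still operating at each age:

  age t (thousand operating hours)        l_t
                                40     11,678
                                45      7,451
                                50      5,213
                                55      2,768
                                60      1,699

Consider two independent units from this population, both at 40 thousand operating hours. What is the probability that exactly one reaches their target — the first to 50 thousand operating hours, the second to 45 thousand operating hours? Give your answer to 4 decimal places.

p₁ = l_50/l_40 = 5,213/11,678 = 0.446395; p₂ = l_45/l_40 = 7,451/11,678 = 0.638037.
P(exactly one) = p₁(1−p₂) + (1−p₁)p₂ = 0.161578 + 0.353220 = 0.514799.

0.5148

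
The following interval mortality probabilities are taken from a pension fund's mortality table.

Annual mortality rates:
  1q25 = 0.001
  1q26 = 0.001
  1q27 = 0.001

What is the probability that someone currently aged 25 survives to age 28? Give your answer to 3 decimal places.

The overall survival probability is (1 − 0.001) × (1 − 0.001) × (1 − 0.001).
= 0.999 × 0.999 × 0.999 = 0.997003.

0.997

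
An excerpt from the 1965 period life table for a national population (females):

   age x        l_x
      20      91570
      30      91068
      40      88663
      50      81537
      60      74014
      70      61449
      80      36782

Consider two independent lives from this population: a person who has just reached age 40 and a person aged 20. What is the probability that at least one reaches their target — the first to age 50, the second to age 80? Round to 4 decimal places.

p₁ = l_50/l_40 = 81537/88663 = 0.919628; p₂ = l_80/l_20 = 36782/91570 = 0.401682.
P(at least one) = 1 − (1−p₁)(1−p₂) = 1 − 0.080372 × 0.598318 = 0.951912.

0.9519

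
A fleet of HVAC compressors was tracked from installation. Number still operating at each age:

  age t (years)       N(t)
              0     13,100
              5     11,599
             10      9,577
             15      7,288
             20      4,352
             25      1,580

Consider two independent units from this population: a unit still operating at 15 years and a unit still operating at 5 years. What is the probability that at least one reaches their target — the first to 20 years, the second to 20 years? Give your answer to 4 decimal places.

0.7483

p₁ = N(20)/N(15) = 4,352/7,288 = 0.597146; p₂ = N(20)/N(5) = 4,352/11,599 = 0.375205.
P(at least one) = 1 − (1−p₁)(1−p₂) = 1 − 0.402854 × 0.624795 = 0.748299.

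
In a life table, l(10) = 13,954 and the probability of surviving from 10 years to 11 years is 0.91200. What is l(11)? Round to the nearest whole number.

l(11) = l(10) × p = 13,954 × 0.91200 = 12726.

12726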